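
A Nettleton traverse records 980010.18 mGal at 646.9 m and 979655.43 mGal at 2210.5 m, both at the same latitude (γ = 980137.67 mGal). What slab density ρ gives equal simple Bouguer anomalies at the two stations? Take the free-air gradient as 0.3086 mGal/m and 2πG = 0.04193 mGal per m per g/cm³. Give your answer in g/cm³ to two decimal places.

1.95

Δg_obs = 979655.43 − 980010.18 = -354.75 mGal over Δh = 2210.5 − 646.9 = 1563.6 m
Equal Bouguer anomalies ⇒ Δg_obs + (0.3086 − 0.04193ρ)·Δh = 0
0.3086 − 0.04193ρ = −Δg_obs/Δh = 0.22688
ρ = (0.3086 − 0.22688) / 0.04193 = 1.95 g/cm³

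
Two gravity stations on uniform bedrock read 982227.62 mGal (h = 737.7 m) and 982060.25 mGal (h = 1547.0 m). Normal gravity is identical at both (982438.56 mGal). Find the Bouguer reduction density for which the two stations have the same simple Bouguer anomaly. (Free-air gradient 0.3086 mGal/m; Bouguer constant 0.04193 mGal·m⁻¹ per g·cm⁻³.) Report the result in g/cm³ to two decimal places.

Δg_obs = 982060.25 − 982227.62 = -167.37 mGal over Δh = 1547.0 − 737.7 = 809.3 m
Equal Bouguer anomalies ⇒ Δg_obs + (0.3086 − 0.04193ρ)·Δh = 0
0.3086 − 0.04193ρ = −Δg_obs/Δh = 0.20681
ρ = (0.3086 − 0.20681) / 0.04193 = 2.43 g/cm³

2.43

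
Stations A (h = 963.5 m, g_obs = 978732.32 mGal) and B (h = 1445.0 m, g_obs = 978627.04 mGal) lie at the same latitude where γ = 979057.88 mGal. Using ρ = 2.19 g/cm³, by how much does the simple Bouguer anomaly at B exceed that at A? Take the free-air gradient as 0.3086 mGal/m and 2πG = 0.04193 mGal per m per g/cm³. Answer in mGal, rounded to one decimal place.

Δg_SB(A) = 978732.32 − 979057.88 + 0.3086×963.5 − 0.04193×2.19×963.5 = -116.70 mGal
Δg_SB(B) = 978627.04 − 979057.88 + 0.3086×1445.0 − 0.04193×2.19×1445.0 = -117.60 mGal
Difference = -117.60 − (-116.70) = -0.90 mGal

-0.9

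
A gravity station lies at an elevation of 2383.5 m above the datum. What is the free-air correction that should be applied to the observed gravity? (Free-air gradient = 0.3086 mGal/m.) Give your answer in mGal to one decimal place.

735.5

Free-air correction = 0.3086 × 2383.5 = 735.5 mGal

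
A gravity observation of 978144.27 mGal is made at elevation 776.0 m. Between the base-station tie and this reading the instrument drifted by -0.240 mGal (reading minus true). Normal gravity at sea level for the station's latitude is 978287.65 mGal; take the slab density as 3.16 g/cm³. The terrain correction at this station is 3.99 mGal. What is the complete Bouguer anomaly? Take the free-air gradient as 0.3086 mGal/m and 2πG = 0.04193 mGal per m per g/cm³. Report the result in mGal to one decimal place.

Drift-corrected reading = 978144.27 − (-0.240) = 978144.510 mGal
Free-air correction = 0.3086 × 776.0 = 239.47 mGal
Free-air anomaly = 978144.510 − 978287.65 + (239.47) = 96.330 mGal
Bouguer slab correction = 0.04193 × 3.16 × 776.0 = 102.82 mGal
Simple Bouguer anomaly = 96.330 − (102.82) = -6.490 mGal
Complete Bouguer anomaly = -6.490 + 3.99 = -2.500 mGal

-2.5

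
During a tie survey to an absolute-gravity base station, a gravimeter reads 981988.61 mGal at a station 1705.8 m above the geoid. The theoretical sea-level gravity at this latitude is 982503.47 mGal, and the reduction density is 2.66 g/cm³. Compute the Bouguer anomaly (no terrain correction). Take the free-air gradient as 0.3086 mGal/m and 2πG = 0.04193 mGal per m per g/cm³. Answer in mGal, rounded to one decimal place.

Free-air correction = 0.3086 × 1705.8 = 526.41 mGal
Free-air anomaly = 981988.61 − 982503.47 + (526.41) = 11.55 mGal
Bouguer slab correction = 0.04193 × 2.66 × 1705.8 = 190.25 mGal
Simple Bouguer anomaly = 11.55 − (190.25) = -178.70 mGal

-178.7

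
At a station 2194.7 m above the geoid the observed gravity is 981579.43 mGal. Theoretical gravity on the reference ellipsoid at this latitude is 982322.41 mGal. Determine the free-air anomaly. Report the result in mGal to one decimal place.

Free-air correction = 0.3086 × 2194.7 = 677.28 mGal
Free-air anomaly = 981579.43 − 982322.41 + (677.28) = -65.70 mGal

-65.7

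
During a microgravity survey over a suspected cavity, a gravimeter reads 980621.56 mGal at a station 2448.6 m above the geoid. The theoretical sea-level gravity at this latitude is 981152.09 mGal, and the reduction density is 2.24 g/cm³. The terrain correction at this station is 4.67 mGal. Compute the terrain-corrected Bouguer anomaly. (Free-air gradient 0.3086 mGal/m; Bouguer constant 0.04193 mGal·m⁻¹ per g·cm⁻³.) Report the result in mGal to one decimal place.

-0.2

Free-air correction = 0.3086 × 2448.6 = 755.64 mGal
Free-air anomaly = 980621.56 − 981152.09 + (755.64) = 225.11 mGal
Bouguer slab correction = 0.04193 × 2.24 × 2448.6 = 229.98 mGal
Simple Bouguer anomaly = 225.11 − (229.98) = -4.87 mGal
Complete Bouguer anomaly = -4.87 + 4.67 = -0.20 mGal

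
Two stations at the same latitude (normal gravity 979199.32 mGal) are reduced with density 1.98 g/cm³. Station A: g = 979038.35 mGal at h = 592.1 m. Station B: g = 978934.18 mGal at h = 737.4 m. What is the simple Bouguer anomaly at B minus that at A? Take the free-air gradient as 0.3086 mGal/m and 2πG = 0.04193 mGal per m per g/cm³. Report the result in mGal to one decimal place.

-71.4

Δg_SB(A) = 979038.35 − 979199.32 + 0.3086×592.1 − 0.04193×1.98×592.1 = -27.40 mGal
Δg_SB(B) = 978934.18 − 979199.32 + 0.3086×737.4 − 0.04193×1.98×737.4 = -98.80 mGal
Difference = -98.80 − (-27.40) = -71.40 mGal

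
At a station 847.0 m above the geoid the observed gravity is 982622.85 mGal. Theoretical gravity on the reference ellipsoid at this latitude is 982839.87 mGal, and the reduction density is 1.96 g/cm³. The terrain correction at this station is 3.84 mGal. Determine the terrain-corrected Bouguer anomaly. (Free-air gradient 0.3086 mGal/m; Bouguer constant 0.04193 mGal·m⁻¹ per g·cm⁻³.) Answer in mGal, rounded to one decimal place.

Free-air correction = 0.3086 × 847.0 = 261.38 mGal
Free-air anomaly = 982622.85 − 982839.87 + (261.38) = 44.36 mGal
Bouguer slab correction = 0.04193 × 1.96 × 847.0 = 69.61 mGal
Simple Bouguer anomaly = 44.36 − (69.61) = -25.25 mGal
Complete Bouguer anomaly = -25.25 + 3.84 = -21.41 mGal

-21.4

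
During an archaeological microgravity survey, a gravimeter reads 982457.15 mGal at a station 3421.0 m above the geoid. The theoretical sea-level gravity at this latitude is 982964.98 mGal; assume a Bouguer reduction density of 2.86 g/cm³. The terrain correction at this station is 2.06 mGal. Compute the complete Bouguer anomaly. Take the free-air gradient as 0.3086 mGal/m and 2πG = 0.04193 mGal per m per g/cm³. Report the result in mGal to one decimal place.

Free-air correction = 0.3086 × 3421.0 = 1055.72 mGal
Free-air anomaly = 982457.15 − 982964.98 + (1055.72) = 547.89 mGal
Bouguer slab correction = 0.04193 × 2.86 × 3421.0 = 410.25 mGal
Simple Bouguer anomaly = 547.89 − (410.25) = 137.64 mGal
Complete Bouguer anomaly = 137.64 + 2.06 = 139.70 mGal

139.7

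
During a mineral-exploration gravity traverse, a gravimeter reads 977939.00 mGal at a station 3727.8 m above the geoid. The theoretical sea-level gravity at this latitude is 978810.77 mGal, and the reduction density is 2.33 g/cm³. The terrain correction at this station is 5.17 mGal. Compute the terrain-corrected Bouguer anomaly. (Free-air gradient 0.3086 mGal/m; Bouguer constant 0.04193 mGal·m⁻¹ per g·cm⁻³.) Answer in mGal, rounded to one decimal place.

Free-air correction = 0.3086 × 3727.8 = 1150.40 mGal
Free-air anomaly = 977939.00 − 978810.77 + (1150.40) = 278.63 mGal
Bouguer slab correction = 0.04193 × 2.33 × 3727.8 = 364.19 mGal
Simple Bouguer anomaly = 278.63 − (364.19) = -85.56 mGal
Complete Bouguer anomaly = -85.56 + 5.17 = -80.39 mGal

-80.4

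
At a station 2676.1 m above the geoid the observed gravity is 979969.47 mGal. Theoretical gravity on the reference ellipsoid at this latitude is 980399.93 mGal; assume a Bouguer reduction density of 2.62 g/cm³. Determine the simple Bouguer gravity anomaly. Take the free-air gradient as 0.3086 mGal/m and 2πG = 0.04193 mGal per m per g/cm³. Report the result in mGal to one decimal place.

101.4

Free-air correction = 0.3086 × 2676.1 = 825.84 mGal
Free-air anomaly = 979969.47 − 980399.93 + (825.84) = 395.38 mGal
Bouguer slab correction = 0.04193 × 2.62 × 2676.1 = 293.99 mGal
Simple Bouguer anomaly = 395.38 − (293.99) = 101.39 mGal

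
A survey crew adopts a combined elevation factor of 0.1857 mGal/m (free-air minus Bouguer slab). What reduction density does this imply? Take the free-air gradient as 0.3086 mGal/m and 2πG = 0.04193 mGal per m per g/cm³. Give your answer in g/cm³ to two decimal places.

2.93

0.1857 = 0.3086 − 0.04193 × ρ
ρ = (0.3086 − 0.1857) / 0.04193 = 2.93 g/cm³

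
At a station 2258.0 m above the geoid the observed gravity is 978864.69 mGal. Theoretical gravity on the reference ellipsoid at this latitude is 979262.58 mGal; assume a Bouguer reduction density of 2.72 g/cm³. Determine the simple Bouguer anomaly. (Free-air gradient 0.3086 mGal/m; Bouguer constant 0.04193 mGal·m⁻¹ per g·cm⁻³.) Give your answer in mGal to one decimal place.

Free-air correction = 0.3086 × 2258.0 = 696.82 mGal
Free-air anomaly = 978864.69 − 979262.58 + (696.82) = 298.93 mGal
Bouguer slab correction = 0.04193 × 2.72 × 2258.0 = 257.52 mGal
Simple Bouguer anomaly = 298.93 − (257.52) = 41.41 mGal

41.4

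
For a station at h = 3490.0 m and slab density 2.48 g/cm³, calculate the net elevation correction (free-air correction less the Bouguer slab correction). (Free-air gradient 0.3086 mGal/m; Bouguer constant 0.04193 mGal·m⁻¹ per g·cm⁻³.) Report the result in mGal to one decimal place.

Combined gradient = 0.3086 − 0.04193 × 2.48 = 0.2046136 mGal/m
Combined elevation correction = 0.2046136 × 3490.0 = 714.1 mGal

714.1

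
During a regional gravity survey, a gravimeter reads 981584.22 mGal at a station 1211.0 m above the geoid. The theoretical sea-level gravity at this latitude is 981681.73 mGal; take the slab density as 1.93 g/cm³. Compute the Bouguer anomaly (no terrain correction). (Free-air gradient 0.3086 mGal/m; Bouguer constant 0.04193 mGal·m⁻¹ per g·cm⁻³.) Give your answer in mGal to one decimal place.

Free-air correction = 0.3086 × 1211.0 = 373.71 mGal
Free-air anomaly = 981584.22 − 981681.73 + (373.71) = 276.20 mGal
Bouguer slab correction = 0.04193 × 1.93 × 1211.0 = 98.00 mGal
Simple Bouguer anomaly = 276.20 − (98.00) = 178.20 mGal

178.2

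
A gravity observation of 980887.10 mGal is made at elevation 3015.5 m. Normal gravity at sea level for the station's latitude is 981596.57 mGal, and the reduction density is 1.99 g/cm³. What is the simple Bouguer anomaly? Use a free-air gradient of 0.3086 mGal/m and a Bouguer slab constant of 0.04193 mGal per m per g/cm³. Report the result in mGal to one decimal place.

Free-air correction = 0.3086 × 3015.5 = 930.58 mGal
Free-air anomaly = 980887.10 − 981596.57 + (930.58) = 221.11 mGal
Bouguer slab correction = 0.04193 × 1.99 × 3015.5 = 251.62 mGal
Simple Bouguer anomaly = 221.11 − (251.62) = -30.51 mGal

-30.5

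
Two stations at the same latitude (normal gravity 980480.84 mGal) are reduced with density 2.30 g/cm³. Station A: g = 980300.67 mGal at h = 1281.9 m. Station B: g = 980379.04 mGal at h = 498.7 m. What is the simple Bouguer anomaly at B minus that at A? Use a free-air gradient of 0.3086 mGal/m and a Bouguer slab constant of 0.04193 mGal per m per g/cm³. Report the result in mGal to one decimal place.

Δg_SB(A) = 980300.67 − 980480.84 + 0.3086×1281.9 − 0.04193×2.30×1281.9 = 91.80 mGal
Δg_SB(B) = 980379.04 − 980480.84 + 0.3086×498.7 − 0.04193×2.30×498.7 = 4.00 mGal
Difference = 4.00 − (91.80) = -87.80 mGal

-87.8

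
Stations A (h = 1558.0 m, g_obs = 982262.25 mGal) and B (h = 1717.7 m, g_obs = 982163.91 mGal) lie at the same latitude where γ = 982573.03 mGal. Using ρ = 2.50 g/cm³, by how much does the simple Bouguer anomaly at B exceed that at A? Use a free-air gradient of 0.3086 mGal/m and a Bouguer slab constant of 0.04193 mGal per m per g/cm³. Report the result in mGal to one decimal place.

Δg_SB(A) = 982262.25 − 982573.03 + 0.3086×1558.0 − 0.04193×2.50×1558.0 = 6.70 mGal
Δg_SB(B) = 982163.91 − 982573.03 + 0.3086×1717.7 − 0.04193×2.50×1717.7 = -59.10 mGal
Difference = -59.10 − (6.70) = -65.80 mGal

-65.8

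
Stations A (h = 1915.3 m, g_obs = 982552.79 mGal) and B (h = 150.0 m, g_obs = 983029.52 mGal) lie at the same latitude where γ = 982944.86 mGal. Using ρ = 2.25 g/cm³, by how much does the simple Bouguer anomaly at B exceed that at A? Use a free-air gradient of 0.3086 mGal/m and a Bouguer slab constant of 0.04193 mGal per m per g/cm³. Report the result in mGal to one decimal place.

98.5

Δg_SB(A) = 982552.79 − 982944.86 + 0.3086×1915.3 − 0.04193×2.25×1915.3 = 18.30 mGal
Δg_SB(B) = 983029.52 − 982944.86 + 0.3086×150.0 − 0.04193×2.25×150.0 = 116.80 mGal
Difference = 116.80 − (18.30) = 98.50 mGal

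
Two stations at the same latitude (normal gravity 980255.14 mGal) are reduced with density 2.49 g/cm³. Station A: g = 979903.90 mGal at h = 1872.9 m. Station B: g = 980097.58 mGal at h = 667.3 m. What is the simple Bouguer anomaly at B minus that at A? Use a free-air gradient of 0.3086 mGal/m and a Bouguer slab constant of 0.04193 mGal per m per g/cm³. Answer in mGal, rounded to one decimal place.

-52.5

Δg_SB(A) = 979903.90 − 980255.14 + 0.3086×1872.9 − 0.04193×2.49×1872.9 = 31.20 mGal
Δg_SB(B) = 980097.58 − 980255.14 + 0.3086×667.3 − 0.04193×2.49×667.3 = -21.30 mGal
Difference = -21.30 − (31.20) = -52.50 mGal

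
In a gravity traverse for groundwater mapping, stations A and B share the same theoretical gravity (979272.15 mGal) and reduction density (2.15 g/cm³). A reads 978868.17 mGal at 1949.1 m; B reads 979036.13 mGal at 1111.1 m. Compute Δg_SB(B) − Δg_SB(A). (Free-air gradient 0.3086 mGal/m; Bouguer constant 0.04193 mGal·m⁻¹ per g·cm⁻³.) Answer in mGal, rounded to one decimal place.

Δg_SB(A) = 978868.17 − 979272.15 + 0.3086×1949.1 − 0.04193×2.15×1949.1 = 21.80 mGal
Δg_SB(B) = 979036.13 − 979272.15 + 0.3086×1111.1 − 0.04193×2.15×1111.1 = 6.70 mGal
Difference = 6.70 − (21.80) = -15.10 mGal

-15.1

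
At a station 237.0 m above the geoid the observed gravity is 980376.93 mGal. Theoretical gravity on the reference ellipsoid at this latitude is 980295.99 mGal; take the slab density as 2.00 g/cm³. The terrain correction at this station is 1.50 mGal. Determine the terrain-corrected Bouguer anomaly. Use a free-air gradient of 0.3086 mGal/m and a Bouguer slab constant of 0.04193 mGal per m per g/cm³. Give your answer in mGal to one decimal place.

135.7

Free-air correction = 0.3086 × 237.0 = 73.14 mGal
Free-air anomaly = 980376.93 − 980295.99 + (73.14) = 154.08 mGal
Bouguer slab correction = 0.04193 × 2.00 × 237.0 = 19.87 mGal
Simple Bouguer anomaly = 154.08 − (19.87) = 134.21 mGal
Complete Bouguer anomaly = 134.21 + 1.50 = 135.71 mGal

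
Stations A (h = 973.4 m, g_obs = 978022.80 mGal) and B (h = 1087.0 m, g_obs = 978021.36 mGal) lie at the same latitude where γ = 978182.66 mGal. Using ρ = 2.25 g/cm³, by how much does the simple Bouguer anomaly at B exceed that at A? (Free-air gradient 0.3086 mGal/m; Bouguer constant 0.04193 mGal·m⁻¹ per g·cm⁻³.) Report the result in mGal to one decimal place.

22.9

Δg_SB(A) = 978022.80 − 978182.66 + 0.3086×973.4 − 0.04193×2.25×973.4 = 48.70 mGal
Δg_SB(B) = 978021.36 − 978182.66 + 0.3086×1087.0 − 0.04193×2.25×1087.0 = 71.60 mGal
Difference = 71.60 − (48.70) = 22.90 mGal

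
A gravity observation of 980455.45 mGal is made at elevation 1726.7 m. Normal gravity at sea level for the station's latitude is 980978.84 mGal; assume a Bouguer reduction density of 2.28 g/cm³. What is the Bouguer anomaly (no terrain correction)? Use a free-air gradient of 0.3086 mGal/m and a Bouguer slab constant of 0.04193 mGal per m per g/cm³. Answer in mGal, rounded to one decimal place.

-155.6

Free-air correction = 0.3086 × 1726.7 = 532.86 mGal
Free-air anomaly = 980455.45 − 980978.84 + (532.86) = 9.47 mGal
Bouguer slab correction = 0.04193 × 2.28 × 1726.7 = 165.07 mGal
Simple Bouguer anomaly = 9.47 − (165.07) = -155.60 mGal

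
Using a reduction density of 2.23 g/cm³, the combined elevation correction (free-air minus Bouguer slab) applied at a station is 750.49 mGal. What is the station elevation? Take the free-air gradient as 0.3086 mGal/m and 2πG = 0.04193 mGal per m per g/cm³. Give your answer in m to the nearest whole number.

Combined gradient = 0.3086 − 0.04193 × 2.23 = 0.2150961 mGal/m
h = 750.49 / 0.2150961 = 3489.09 m

3489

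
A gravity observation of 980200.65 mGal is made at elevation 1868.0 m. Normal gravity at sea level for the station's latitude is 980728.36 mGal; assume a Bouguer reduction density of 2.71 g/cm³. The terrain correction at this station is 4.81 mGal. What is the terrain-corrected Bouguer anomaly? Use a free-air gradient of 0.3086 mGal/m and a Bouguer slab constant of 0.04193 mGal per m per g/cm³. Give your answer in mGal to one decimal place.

Free-air correction = 0.3086 × 1868.0 = 576.46 mGal
Free-air anomaly = 980200.65 − 980728.36 + (576.46) = 48.75 mGal
Bouguer slab correction = 0.04193 × 2.71 × 1868.0 = 212.26 mGal
Simple Bouguer anomaly = 48.75 − (212.26) = -163.51 mGal
Complete Bouguer anomaly = -163.51 + 4.81 = -158.70 mGal

-158.7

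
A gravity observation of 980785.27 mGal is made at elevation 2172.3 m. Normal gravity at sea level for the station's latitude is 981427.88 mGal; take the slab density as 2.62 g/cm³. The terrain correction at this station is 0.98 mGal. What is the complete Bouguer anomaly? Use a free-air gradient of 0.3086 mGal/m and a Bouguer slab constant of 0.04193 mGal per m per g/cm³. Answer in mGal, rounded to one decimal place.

-209.9

Free-air correction = 0.3086 × 2172.3 = 670.37 mGal
Free-air anomaly = 980785.27 − 981427.88 + (670.37) = 27.76 mGal
Bouguer slab correction = 0.04193 × 2.62 × 2172.3 = 238.64 mGal
Simple Bouguer anomaly = 27.76 − (238.64) = -210.88 mGal
Complete Bouguer anomaly = -210.88 + 0.98 = -209.90 mGal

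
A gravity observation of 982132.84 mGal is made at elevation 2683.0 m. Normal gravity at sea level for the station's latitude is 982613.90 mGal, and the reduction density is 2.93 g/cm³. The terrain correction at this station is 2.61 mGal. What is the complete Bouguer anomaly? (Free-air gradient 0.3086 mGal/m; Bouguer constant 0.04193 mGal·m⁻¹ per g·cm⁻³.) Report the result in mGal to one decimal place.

Free-air correction = 0.3086 × 2683.0 = 827.97 mGal
Free-air anomaly = 982132.84 − 982613.90 + (827.97) = 346.91 mGal
Bouguer slab correction = 0.04193 × 2.93 × 2683.0 = 329.62 mGal
Simple Bouguer anomaly = 346.91 − (329.62) = 17.29 mGal
Complete Bouguer anomaly = 17.29 + 2.61 = 19.90 mGal

19.9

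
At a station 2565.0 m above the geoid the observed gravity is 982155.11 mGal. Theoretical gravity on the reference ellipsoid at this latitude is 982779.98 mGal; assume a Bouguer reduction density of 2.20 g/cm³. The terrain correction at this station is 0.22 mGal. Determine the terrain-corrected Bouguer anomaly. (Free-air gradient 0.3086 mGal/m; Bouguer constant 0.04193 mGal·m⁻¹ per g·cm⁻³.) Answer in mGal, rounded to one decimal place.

Free-air correction = 0.3086 × 2565.0 = 791.56 mGal
Free-air anomaly = 982155.11 − 982779.98 + (791.56) = 166.69 mGal
Bouguer slab correction = 0.04193 × 2.20 × 2565.0 = 236.61 mGal
Simple Bouguer anomaly = 166.69 − (236.61) = -69.92 mGal
Complete Bouguer anomaly = -69.92 + 0.22 = -69.70 mGal

-69.7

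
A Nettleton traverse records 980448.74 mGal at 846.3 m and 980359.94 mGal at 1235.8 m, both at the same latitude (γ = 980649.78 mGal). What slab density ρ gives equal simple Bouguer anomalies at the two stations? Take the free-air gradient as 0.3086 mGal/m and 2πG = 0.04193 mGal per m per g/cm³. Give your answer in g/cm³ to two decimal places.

1.92

Δg_obs = 980359.94 − 980448.74 = -88.80 mGal over Δh = 1235.8 − 846.3 = 389.5 m
Equal Bouguer anomalies ⇒ Δg_obs + (0.3086 − 0.04193ρ)·Δh = 0
0.3086 − 0.04193ρ = −Δg_obs/Δh = 0.22798
ρ = (0.3086 − 0.22798) / 0.04193 = 1.92 g/cm³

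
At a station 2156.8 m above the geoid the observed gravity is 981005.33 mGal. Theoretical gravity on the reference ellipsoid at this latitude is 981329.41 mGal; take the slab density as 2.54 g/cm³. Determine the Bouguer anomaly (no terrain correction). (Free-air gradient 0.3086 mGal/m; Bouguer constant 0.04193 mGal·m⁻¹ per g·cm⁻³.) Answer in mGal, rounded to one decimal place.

111.8

Free-air correction = 0.3086 × 2156.8 = 665.59 mGal
Free-air anomaly = 981005.33 − 981329.41 + (665.59) = 341.51 mGal
Bouguer slab correction = 0.04193 × 2.54 × 2156.8 = 229.70 mGal
Simple Bouguer anomaly = 341.51 − (229.70) = 111.81 mGal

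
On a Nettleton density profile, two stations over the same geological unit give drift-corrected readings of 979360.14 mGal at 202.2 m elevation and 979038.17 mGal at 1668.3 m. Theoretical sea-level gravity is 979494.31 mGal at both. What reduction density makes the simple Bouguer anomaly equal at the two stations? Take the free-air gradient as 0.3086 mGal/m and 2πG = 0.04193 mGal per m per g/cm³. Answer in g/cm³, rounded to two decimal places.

2.12

Δg_obs = 979038.17 − 979360.14 = -321.97 mGal over Δh = 1668.3 − 202.2 = 1466.1 m
Equal Bouguer anomalies ⇒ Δg_obs + (0.3086 − 0.04193ρ)·Δh = 0
0.3086 − 0.04193ρ = −Δg_obs/Δh = 0.21961
ρ = (0.3086 − 0.21961) / 0.04193 = 2.12 g/cm³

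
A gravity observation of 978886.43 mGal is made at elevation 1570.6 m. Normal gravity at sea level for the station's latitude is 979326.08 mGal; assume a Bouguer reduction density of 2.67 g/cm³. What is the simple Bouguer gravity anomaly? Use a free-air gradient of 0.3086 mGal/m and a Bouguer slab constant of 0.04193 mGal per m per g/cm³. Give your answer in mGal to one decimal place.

Free-air correction = 0.3086 × 1570.6 = 484.69 mGal
Free-air anomaly = 978886.43 − 979326.08 + (484.69) = 45.04 mGal
Bouguer slab correction = 0.04193 × 2.67 × 1570.6 = 175.83 mGal
Simple Bouguer anomaly = 45.04 − (175.83) = -130.79 mGal

-130.8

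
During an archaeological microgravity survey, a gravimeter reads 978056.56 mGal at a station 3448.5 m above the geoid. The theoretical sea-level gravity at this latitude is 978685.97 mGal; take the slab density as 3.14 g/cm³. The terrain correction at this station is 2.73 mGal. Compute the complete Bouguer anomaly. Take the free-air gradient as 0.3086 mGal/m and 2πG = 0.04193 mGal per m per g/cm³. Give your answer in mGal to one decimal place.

-16.5

Free-air correction = 0.3086 × 3448.5 = 1064.21 mGal
Free-air anomaly = 978056.56 − 978685.97 + (1064.21) = 434.80 mGal
Bouguer slab correction = 0.04193 × 3.14 × 3448.5 = 454.03 mGal
Simple Bouguer anomaly = 434.80 − (454.03) = -19.23 mGal
Complete Bouguer anomaly = -19.23 + 2.73 = -16.50 mGal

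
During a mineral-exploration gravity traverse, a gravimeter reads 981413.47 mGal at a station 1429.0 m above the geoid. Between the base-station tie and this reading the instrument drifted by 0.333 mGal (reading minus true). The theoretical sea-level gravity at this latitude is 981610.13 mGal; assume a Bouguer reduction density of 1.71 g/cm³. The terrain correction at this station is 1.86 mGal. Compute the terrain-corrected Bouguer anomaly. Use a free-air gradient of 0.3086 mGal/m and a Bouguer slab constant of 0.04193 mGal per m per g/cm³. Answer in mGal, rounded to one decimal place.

Drift-corrected reading = 981413.47 − (0.333) = 981413.137 mGal
Free-air correction = 0.3086 × 1429.0 = 440.99 mGal
Free-air anomaly = 981413.137 − 981610.13 + (440.99) = 243.997 mGal
Bouguer slab correction = 0.04193 × 1.71 × 1429.0 = 102.46 mGal
Simple Bouguer anomaly = 243.997 − (102.46) = 141.537 mGal
Complete Bouguer anomaly = 141.537 + 1.86 = 143.397 mGal

143.4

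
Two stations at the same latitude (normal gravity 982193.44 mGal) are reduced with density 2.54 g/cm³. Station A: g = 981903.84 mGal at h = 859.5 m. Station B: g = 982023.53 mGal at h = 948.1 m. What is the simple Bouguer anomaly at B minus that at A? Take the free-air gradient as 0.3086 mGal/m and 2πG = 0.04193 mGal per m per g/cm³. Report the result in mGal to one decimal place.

Δg_SB(A) = 981903.84 − 982193.44 + 0.3086×859.5 − 0.04193×2.54×859.5 = -115.90 mGal
Δg_SB(B) = 982023.53 − 982193.44 + 0.3086×948.1 − 0.04193×2.54×948.1 = 21.70 mGal
Difference = 21.70 − (-115.90) = 137.60 mGal

137.6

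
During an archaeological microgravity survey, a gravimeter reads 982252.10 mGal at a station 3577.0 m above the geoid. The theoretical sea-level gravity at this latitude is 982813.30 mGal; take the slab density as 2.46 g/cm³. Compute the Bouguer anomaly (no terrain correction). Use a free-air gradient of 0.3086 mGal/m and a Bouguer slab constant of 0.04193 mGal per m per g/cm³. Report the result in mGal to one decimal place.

Free-air correction = 0.3086 × 3577.0 = 1103.86 mGal
Free-air anomaly = 982252.10 − 982813.30 + (1103.86) = 542.66 mGal
Bouguer slab correction = 0.04193 × 2.46 × 3577.0 = 368.96 mGal
Simple Bouguer anomaly = 542.66 − (368.96) = 173.70 mGal

173.7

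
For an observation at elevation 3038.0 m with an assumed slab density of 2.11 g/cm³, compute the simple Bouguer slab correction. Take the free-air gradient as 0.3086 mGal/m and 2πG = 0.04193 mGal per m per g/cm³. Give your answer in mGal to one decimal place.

268.8

Bouguer slab correction = 0.04193 × 2.11 × 3038.0 = 268.8 mGal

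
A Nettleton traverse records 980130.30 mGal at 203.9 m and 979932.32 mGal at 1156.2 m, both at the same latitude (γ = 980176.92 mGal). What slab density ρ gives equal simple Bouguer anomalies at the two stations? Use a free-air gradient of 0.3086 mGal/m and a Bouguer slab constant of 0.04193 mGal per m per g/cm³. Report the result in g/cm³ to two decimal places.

Δg_obs = 979932.32 − 980130.30 = -197.98 mGal over Δh = 1156.2 − 203.9 = 952.3 m
Equal Bouguer anomalies ⇒ Δg_obs + (0.3086 − 0.04193ρ)·Δh = 0
0.3086 − 0.04193ρ = −Δg_obs/Δh = 0.20790
ρ = (0.3086 − 0.20790) / 0.04193 = 2.40 g/cm³

2.40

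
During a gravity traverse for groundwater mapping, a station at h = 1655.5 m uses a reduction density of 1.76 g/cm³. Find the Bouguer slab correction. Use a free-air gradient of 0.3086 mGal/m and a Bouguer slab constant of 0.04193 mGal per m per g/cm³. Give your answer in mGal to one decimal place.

122.2

Bouguer slab correction = 0.04193 × 1.76 × 1655.5 = 122.2 mGal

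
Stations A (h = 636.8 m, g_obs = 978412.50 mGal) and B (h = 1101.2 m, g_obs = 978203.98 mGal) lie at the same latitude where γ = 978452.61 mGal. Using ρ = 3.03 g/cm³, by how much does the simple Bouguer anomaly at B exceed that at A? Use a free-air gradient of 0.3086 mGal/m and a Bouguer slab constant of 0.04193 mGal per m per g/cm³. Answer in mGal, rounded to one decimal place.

-124.2

Δg_SB(A) = 978412.50 − 978452.61 + 0.3086×636.8 − 0.04193×3.03×636.8 = 75.50 mGal
Δg_SB(B) = 978203.98 − 978452.61 + 0.3086×1101.2 − 0.04193×3.03×1101.2 = -48.70 mGal
Difference = -48.70 − (75.50) = -124.20 mGal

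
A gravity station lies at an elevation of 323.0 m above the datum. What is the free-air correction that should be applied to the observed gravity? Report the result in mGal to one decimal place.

Free-air correction = 0.3086 × 323.0 = 99.7 mGal

99.7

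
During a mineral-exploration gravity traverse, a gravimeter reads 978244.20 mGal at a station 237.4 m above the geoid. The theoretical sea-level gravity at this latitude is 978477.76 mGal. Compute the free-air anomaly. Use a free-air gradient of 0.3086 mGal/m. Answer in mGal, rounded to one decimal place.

Free-air correction = 0.3086 × 237.4 = 73.26 mGal
Free-air anomaly = 978244.20 − 978477.76 + (73.26) = -160.30 mGal

-160.3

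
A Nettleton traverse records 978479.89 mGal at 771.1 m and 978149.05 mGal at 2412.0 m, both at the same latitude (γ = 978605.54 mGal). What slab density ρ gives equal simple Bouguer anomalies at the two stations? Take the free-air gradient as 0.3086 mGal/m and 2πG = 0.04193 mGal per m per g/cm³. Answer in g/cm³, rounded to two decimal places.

Δg_obs = 978149.05 − 978479.89 = -330.84 mGal over Δh = 2412.0 − 771.1 = 1640.9 m
Equal Bouguer anomalies ⇒ Δg_obs + (0.3086 − 0.04193ρ)·Δh = 0
0.3086 − 0.04193ρ = −Δg_obs/Δh = 0.20162
ρ = (0.3086 − 0.20162) / 0.04193 = 2.55 g/cm³

2.55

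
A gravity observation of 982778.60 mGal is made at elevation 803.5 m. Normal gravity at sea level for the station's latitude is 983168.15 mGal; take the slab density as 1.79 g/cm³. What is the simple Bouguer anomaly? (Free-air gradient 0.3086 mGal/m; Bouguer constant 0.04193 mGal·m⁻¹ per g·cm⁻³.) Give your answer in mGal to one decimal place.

Free-air correction = 0.3086 × 803.5 = 247.96 mGal
Free-air anomaly = 982778.60 − 983168.15 + (247.96) = -141.59 mGal
Bouguer slab correction = 0.04193 × 1.79 × 803.5 = 60.31 mGal
Simple Bouguer anomaly = -141.59 − (60.31) = -201.90 mGal

-201.9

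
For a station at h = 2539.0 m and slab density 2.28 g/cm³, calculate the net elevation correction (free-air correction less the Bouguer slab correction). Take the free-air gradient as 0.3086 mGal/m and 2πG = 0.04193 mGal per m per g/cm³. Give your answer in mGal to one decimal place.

Combined gradient = 0.3086 − 0.04193 × 2.28 = 0.2129996 mGal/m
Combined elevation correction = 0.2129996 × 2539.0 = 540.8 mGal

540.8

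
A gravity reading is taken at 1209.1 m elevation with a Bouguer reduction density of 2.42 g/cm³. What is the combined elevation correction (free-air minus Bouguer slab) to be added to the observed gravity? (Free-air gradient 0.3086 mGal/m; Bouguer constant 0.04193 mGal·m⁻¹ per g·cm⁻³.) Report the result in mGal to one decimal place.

250.4

Combined gradient = 0.3086 − 0.04193 × 2.42 = 0.2071294 mGal/m
Combined elevation correction = 0.2071294 × 1209.1 = 250.4 mGal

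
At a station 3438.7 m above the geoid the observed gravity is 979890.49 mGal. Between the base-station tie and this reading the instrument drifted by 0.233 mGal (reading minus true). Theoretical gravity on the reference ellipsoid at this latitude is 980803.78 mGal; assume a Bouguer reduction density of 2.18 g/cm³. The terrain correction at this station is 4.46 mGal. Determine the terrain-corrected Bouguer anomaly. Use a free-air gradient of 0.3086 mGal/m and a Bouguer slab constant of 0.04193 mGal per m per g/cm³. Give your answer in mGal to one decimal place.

-162.2

Drift-corrected reading = 979890.49 − (0.233) = 979890.257 mGal
Free-air correction = 0.3086 × 3438.7 = 1061.18 mGal
Free-air anomaly = 979890.257 − 980803.78 + (1061.18) = 147.657 mGal
Bouguer slab correction = 0.04193 × 2.18 × 3438.7 = 314.32 mGal
Simple Bouguer anomaly = 147.657 − (314.32) = -166.663 mGal
Complete Bouguer anomaly = -166.663 + 4.46 = -162.203 mGal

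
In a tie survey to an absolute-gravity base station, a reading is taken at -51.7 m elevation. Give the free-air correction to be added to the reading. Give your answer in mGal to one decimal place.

-16.0

Free-air correction = 0.3086 × -51.7 = -16.0 mGal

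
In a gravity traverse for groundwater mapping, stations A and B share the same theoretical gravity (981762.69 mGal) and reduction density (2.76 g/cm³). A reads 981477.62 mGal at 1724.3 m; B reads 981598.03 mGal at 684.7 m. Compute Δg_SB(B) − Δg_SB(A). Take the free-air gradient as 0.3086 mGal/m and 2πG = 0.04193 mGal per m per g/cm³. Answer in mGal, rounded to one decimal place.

-80.1

Δg_SB(A) = 981477.62 − 981762.69 + 0.3086×1724.3 − 0.04193×2.76×1724.3 = 47.50 mGal
Δg_SB(B) = 981598.03 − 981762.69 + 0.3086×684.7 − 0.04193×2.76×684.7 = -32.60 mGal
Difference = -32.60 − (47.50) = -80.10 mGal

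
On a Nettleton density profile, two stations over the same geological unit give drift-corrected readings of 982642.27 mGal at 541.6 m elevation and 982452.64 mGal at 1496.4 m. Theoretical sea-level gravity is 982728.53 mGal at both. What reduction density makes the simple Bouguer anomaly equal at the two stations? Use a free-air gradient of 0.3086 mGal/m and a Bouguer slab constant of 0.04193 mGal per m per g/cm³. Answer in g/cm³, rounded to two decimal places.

Δg_obs = 982452.64 − 982642.27 = -189.63 mGal over Δh = 1496.4 − 541.6 = 954.8 m
Equal Bouguer anomalies ⇒ Δg_obs + (0.3086 − 0.04193ρ)·Δh = 0
0.3086 − 0.04193ρ = −Δg_obs/Δh = 0.19861
ρ = (0.3086 − 0.19861) / 0.04193 = 2.62 g/cm³

2.62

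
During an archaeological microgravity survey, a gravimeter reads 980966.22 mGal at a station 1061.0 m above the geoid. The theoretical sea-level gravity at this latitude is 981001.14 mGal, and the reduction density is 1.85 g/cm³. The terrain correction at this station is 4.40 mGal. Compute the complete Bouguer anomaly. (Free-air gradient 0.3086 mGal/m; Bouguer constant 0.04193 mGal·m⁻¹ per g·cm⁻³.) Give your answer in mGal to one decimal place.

214.6

Free-air correction = 0.3086 × 1061.0 = 327.42 mGal
Free-air anomaly = 980966.22 − 981001.14 + (327.42) = 292.50 mGal
Bouguer slab correction = 0.04193 × 1.85 × 1061.0 = 82.30 mGal
Simple Bouguer anomaly = 292.50 − (82.30) = 210.20 mGal
Complete Bouguer anomaly = 210.20 + 4.40 = 214.60 mGal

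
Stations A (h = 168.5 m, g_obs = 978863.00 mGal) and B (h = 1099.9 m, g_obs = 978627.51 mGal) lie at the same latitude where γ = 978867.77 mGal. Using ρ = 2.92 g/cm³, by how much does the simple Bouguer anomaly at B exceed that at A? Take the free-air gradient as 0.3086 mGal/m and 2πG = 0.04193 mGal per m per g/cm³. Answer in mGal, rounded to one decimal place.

Δg_SB(A) = 978863.00 − 978867.77 + 0.3086×168.5 − 0.04193×2.92×168.5 = 26.60 mGal
Δg_SB(B) = 978627.51 − 978867.77 + 0.3086×1099.9 − 0.04193×2.92×1099.9 = -35.50 mGal
Difference = -35.50 − (26.60) = -62.10 mGal

-62.1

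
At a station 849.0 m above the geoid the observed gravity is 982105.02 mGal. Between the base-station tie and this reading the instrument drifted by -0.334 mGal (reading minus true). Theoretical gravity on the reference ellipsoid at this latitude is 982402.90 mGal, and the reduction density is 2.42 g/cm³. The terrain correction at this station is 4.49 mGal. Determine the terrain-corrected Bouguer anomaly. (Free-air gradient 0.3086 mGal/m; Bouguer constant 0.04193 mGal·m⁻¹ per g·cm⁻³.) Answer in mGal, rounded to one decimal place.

-117.2

Drift-corrected reading = 982105.02 − (-0.334) = 982105.354 mGal
Free-air correction = 0.3086 × 849.0 = 262.00 mGal
Free-air anomaly = 982105.354 − 982402.90 + (262.00) = -35.546 mGal
Bouguer slab correction = 0.04193 × 2.42 × 849.0 = 86.15 mGal
Simple Bouguer anomaly = -35.546 − (86.15) = -121.696 mGal
Complete Bouguer anomaly = -121.696 + 4.49 = -117.206 mGal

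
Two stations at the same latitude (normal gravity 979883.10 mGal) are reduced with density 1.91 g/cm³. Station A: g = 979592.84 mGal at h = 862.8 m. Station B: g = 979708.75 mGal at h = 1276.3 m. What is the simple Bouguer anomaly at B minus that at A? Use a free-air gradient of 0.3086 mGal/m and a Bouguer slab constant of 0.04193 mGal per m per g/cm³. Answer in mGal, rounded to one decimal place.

210.4

Δg_SB(A) = 979592.84 − 979883.10 + 0.3086×862.8 − 0.04193×1.91×862.8 = -93.10 mGal
Δg_SB(B) = 979708.75 − 979883.10 + 0.3086×1276.3 − 0.04193×1.91×1276.3 = 117.30 mGal
Difference = 117.30 − (-93.10) = 210.40 mGal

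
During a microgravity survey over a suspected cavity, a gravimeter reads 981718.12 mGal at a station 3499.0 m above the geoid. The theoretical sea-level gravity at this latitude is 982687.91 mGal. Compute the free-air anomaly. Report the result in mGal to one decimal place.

Free-air correction = 0.3086 × 3499.0 = 1079.79 mGal
Free-air anomaly = 981718.12 − 982687.91 + (1079.79) = 110.00 mGal

110.0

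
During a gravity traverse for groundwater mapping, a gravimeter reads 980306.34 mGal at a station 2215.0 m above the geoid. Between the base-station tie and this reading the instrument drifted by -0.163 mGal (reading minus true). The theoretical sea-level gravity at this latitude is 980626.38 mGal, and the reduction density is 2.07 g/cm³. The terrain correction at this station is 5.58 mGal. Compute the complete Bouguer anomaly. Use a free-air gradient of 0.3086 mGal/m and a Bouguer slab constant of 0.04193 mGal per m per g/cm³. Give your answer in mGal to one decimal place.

177.0

Drift-corrected reading = 980306.34 − (-0.163) = 980306.503 mGal
Free-air correction = 0.3086 × 2215.0 = 683.55 mGal
Free-air anomaly = 980306.503 − 980626.38 + (683.55) = 363.673 mGal
Bouguer slab correction = 0.04193 × 2.07 × 2215.0 = 192.25 mGal
Simple Bouguer anomaly = 363.673 − (192.25) = 171.423 mGal
Complete Bouguer anomaly = 171.423 + 5.58 = 177.003 mGal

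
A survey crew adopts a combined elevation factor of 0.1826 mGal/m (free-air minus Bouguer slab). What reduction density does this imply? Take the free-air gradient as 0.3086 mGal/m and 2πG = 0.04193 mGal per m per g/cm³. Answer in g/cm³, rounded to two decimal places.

0.1826 = 0.3086 − 0.04193 × ρ
ρ = (0.3086 − 0.1826) / 0.04193 = 3.01 g/cm³

3.01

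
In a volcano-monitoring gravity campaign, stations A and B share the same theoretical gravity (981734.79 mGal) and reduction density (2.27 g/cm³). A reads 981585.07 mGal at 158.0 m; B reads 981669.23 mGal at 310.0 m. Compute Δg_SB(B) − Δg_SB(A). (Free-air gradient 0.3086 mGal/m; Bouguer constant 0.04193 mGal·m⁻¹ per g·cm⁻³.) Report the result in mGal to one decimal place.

116.6

Δg_SB(A) = 981585.07 − 981734.79 + 0.3086×158.0 − 0.04193×2.27×158.0 = -116.00 mGal
Δg_SB(B) = 981669.23 − 981734.79 + 0.3086×310.0 − 0.04193×2.27×310.0 = 0.60 mGal
Difference = 0.60 − (-116.00) = 116.60 mGal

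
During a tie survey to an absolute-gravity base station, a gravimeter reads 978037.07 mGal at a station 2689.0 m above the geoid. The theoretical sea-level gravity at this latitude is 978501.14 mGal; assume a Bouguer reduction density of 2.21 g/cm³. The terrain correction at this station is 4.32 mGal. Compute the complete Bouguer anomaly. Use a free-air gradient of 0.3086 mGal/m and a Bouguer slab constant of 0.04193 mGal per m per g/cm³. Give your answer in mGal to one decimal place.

120.9

Free-air correction = 0.3086 × 2689.0 = 829.83 mGal
Free-air anomaly = 978037.07 − 978501.14 + (829.83) = 365.76 mGal
Bouguer slab correction = 0.04193 × 2.21 × 2689.0 = 249.18 mGal
Simple Bouguer anomaly = 365.76 − (249.18) = 116.58 mGal
Complete Bouguer anomaly = 116.58 + 4.32 = 120.90 mGal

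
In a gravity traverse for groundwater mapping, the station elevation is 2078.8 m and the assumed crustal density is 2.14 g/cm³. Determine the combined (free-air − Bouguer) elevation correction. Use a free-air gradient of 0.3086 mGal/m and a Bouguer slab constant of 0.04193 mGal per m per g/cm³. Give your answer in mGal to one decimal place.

455.0

Combined gradient = 0.3086 − 0.04193 × 2.14 = 0.2188698 mGal/m
Combined elevation correction = 0.2188698 × 2078.8 = 455.0 mGal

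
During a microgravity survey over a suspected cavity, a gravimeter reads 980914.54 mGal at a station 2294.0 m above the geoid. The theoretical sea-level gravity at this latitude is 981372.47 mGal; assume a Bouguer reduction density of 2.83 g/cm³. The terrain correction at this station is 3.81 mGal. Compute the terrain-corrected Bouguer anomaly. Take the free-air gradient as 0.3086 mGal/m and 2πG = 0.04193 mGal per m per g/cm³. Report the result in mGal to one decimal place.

-18.4

Free-air correction = 0.3086 × 2294.0 = 707.93 mGal
Free-air anomaly = 980914.54 − 981372.47 + (707.93) = 250.00 mGal
Bouguer slab correction = 0.04193 × 2.83 × 2294.0 = 272.21 mGal
Simple Bouguer anomaly = 250.00 − (272.21) = -22.21 mGal
Complete Bouguer anomaly = -22.21 + 3.81 = -18.40 mGal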